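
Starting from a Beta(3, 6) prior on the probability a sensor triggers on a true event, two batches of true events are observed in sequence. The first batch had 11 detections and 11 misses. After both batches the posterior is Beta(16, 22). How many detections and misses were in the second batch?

2 detections and 5 misses

Because Beta–binomial updating is additive in the counts, the combined data contributed (α_post−α_prior, β_post−β_prior) successes and failures.
Total across both batches: 16−3=13 detections, 22−6=16 misses.
Subtract the first batch: 13−11=2 detections and 16−11=5 misses.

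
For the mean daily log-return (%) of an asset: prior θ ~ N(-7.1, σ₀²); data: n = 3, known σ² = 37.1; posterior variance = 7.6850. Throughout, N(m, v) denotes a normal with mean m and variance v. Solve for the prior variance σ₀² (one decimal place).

σ₀² = 20.3

Posterior precision equals prior precision plus data precision: 1/σ_n² = 1/σ₀² + n/σ².
So 1/σ₀² = 1/7.6850 − 3/37.1 = 0.130124 − 0.080863 = 0.049261.
Hence σ₀² = 1/0.049261 ≈ 20.3.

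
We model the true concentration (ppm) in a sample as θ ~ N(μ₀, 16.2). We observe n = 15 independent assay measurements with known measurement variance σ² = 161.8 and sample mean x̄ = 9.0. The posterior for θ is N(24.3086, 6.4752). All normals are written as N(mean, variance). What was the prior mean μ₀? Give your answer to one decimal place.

The posterior mean is a precision-weighted average: μ_n = (τ₀μ₀ + τ_data·x̄)/(τ₀+τ_data), with τ₀=1/σ₀² and τ_data=n/σ².
Here τ₀ = 1/16.2 = 0.061728 and τ_data = 15/161.8 = 0.092707, so τ_n = 0.154435.
Rearranging for μ₀: μ₀ = (μ_n·τ_n − τ_data·x̄)/τ₀ = (24.3086·0.154435 − 0.092707·9.0) / 0.061728 = 2.919736/0.061728 ≈ 47.3.

μ₀ = 47.3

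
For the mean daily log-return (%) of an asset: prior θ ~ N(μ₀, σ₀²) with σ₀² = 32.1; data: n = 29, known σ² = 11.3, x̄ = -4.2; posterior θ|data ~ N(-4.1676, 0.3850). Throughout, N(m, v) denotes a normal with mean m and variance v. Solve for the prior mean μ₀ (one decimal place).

μ₀ = -1.5

With known observation variance, the Normal–Normal posterior has precision τ_n = τ₀ + n/σ² and mean μ_n = (τ₀μ₀ + (n/σ²)x̄)/τ_n.
Here τ₀ = 1/32.1 = 0.031153 and τ_data = 29/11.3 = 2.566372, so τ_n = 2.597525.
Rearranging for μ₀: μ₀ = (μ_n·τ_n − τ_data·x̄)/τ₀ = (-4.1676·2.597525 − 2.566372·-4.2) / 0.031153 = -0.046683/0.031153 ≈ -1.5.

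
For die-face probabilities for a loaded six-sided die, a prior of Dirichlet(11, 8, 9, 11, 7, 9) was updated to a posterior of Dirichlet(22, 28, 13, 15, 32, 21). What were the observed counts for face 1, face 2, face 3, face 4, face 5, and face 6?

counts (11, 20, 4, 4, 25, 12)

For a Dirichlet(α) prior with multinomial counts c, the posterior is Dirichlet(α + c) componentwise.
Counts are posterior − prior componentwise: 22−11=11, 28−8=20, 13−9=4, 15−11=4, 32−7=25, 21−9=12.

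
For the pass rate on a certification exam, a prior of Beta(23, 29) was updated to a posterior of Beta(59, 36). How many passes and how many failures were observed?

36 passes and 7 failures

Under Beta–binomial conjugacy the posterior parameters are (α+s, β+f).
So s = 59 − 23 = 36 and f = 36 − 29 = 7.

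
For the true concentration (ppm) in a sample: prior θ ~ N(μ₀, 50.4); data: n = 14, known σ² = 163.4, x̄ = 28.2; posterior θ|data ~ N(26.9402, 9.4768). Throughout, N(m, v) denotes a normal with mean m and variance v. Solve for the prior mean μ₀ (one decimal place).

μ₀ = 21.5

The posterior mean is a precision-weighted average: μ_n = (τ₀μ₀ + τ_data·x̄)/(τ₀+τ_data), with τ₀=1/σ₀² and τ_data=n/σ².
Here τ₀ = 1/50.4 = 0.019841 and τ_data = 14/163.4 = 0.085679, so τ_n = 0.105520.
Rearranging for μ₀: μ₀ = (μ_n·τ_n − τ_data·x̄)/τ₀ = (26.9402·0.105520 − 0.085679·28.2) / 0.019841 = 0.426582/0.019841 ≈ 21.5.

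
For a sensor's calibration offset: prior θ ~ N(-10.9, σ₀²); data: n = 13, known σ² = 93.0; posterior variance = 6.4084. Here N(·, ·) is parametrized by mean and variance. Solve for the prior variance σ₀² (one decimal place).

Posterior precision equals prior precision plus data precision: 1/σ_n² = 1/σ₀² + n/σ².
So 1/σ₀² = 1/6.4084 − 13/93.0 = 0.156045 − 0.139785 = 0.016260.
Hence σ₀² = 1/0.016260 ≈ 61.5.

σ₀² = 61.5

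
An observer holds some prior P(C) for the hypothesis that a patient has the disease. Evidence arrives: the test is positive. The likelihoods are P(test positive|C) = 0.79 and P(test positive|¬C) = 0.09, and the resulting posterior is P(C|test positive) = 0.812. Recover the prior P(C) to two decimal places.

Bayes' rule in odds form gives O(C|E) = O(C)·[P(E|C)/P(E|¬C)], hence O(C) = O(C|E)/LR.
Posterior odds = 0.812/(1−0.812) = 4.3191. LR = 0.79/0.09 = 8.7778.
Prior odds = 4.3191/8.7778 = 0.4920, so P(C) = 0.4920/(1+0.4920) ≈ 0.33.

P(C) = 0.33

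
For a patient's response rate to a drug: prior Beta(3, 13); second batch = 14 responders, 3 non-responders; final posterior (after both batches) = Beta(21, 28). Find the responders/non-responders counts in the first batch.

Because Beta–binomial updating is additive in the counts, the combined data contributed (α_post−α_prior, β_post−β_prior) successes and failures.
Total across both batches: 21−3=18 responders, 28−13=15 non-responders.
Subtract the second batch: 18−14=4 responders and 15−3=12 non-responders.

4 responders and 12 non-responders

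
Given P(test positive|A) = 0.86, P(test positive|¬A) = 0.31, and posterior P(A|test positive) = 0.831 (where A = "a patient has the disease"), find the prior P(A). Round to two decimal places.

P(A) = 0.64

Bayes' rule in odds form gives O(A|E) = O(A)·[P(E|A)/P(E|¬A)], hence O(A) = O(A|E)/LR.
Posterior odds = 0.831/(1−0.831) = 4.9172. LR = 0.86/0.31 = 2.7742.
Prior odds = 4.9172/2.7742 = 1.7725, so P(A) = 1.7725/(1+1.7725) ≈ 0.64.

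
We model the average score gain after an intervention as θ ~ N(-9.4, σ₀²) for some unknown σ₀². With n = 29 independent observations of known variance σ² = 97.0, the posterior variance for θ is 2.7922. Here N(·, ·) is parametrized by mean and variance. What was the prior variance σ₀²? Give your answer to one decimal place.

σ₀² = 16.9

For the Normal–Normal model with known σ², precisions add: τ_n = τ₀ + n/σ².
So 1/σ₀² = 1/2.7922 − 29/97.0 = 0.358141 − 0.298969 = 0.059172.
Hence σ₀² = 1/0.059172 ≈ 16.9.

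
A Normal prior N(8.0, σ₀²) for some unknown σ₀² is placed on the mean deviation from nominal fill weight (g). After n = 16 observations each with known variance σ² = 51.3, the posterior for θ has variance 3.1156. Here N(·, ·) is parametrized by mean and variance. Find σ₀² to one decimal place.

σ₀² = 110.2

For the Normal–Normal model with known σ², precisions add: τ_n = τ₀ + n/σ².
So 1/σ₀² = 1/3.1156 − 16/51.3 = 0.320965 − 0.311891 = 0.009074.
Hence σ₀² = 1/0.009074 ≈ 110.2.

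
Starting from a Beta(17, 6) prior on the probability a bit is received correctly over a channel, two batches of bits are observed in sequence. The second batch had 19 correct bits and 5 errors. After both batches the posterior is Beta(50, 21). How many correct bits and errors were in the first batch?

14 correct bits and 10 errors

Sequential conjugate updates are equivalent to a single update on the pooled data, so total successes = posterior α − prior α and total failures = posterior β − prior β.
Total across both batches: 50−17=33 correct bits, 21−6=15 errors.
Subtract the second batch: 33−19=14 correct bits and 15−5=10 errors.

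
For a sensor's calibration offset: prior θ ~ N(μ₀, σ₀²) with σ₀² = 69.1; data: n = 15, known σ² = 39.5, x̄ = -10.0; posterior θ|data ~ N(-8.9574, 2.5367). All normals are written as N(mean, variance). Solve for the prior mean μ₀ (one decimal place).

μ₀ = 18.4

With known observation variance, the Normal–Normal posterior has precision τ_n = τ₀ + n/σ² and mean μ_n = (τ₀μ₀ + (n/σ²)x̄)/τ_n.
Here τ₀ = 1/69.1 = 0.014472 and τ_data = 15/39.5 = 0.379747, so τ_n = 0.394219.
Rearranging for μ₀: μ₀ = (μ_n·τ_n − τ_data·x̄)/τ₀ = (-8.9574·0.394219 − 0.379747·-10.0) / 0.014472 = 0.266293/0.014472 ≈ 18.4.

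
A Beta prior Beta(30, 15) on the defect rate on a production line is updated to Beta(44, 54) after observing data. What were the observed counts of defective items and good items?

Under Beta–binomial conjugacy the posterior parameters are (a+s, b+f).
So s = 44 − 30 = 14 and f = 54 − 15 = 39.

14 defective items and 39 good items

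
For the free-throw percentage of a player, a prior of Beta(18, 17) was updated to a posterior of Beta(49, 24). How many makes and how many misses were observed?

31 makes and 7 misses

A Beta(α, β) prior with s successes and f failures in binomial data gives a Beta(α+s, β+f) posterior.
So s = 49 − 18 = 31 and f = 24 − 17 = 7.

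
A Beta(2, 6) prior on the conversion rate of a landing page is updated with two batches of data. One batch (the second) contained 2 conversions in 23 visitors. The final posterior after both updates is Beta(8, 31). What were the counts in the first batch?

4 conversions and 4 bounces

Because Beta–binomial updating is additive in the counts, the combined data contributed (α_post−α_prior, β_post−β_prior) successes and failures.
Total across both batches: 8−2=6 conversions, 31−6=25 bounces.
Subtract the second batch: 6−2=4 conversions and 25−21=4 bounces.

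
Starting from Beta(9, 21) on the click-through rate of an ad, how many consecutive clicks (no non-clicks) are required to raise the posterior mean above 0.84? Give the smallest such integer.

k = 102

After k clicks and 0 non-clicks the posterior is Beta(9+k, 21), with mean (9+k)/(9+21+k).
Set (9+k)/(30+k) > 0.84 and solve: k > (0.84·30 − 9)/(1 − 0.84) = 101.250.
The smallest integer exceeding 101.250 is 102, and checking k=102: (111)/(132) = 0.8409 > 0.84.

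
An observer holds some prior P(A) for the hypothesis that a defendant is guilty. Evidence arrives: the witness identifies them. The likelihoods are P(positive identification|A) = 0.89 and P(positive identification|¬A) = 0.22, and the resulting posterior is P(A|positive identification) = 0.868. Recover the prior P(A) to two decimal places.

Bayes' rule in odds form gives O(A|E) = O(A)·[P(E|A)/P(E|¬A)], hence O(A) = O(A|E)/LR.
Posterior odds = 0.868/(1−0.868) = 6.5758. LR = 0.89/0.22 = 4.0455.
Prior odds = 6.5758/4.0455 = 1.6255, so P(A) = 1.6255/(1+1.6255) ≈ 0.62.

P(A) = 0.62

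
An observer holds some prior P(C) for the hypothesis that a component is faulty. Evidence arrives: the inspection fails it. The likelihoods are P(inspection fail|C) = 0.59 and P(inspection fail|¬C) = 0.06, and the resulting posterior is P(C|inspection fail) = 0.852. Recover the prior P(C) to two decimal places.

In odds form, posterior odds = prior odds × likelihood ratio, so prior odds = posterior odds ÷ LR.
Posterior odds = 0.852/(1−0.852) = 5.7568. LR = 0.59/0.06 = 9.8333.
Prior odds = 5.7568/9.8333 = 0.5854, so P(C) = 0.5854/(1+0.5854) ≈ 0.37.

P(C) = 0.37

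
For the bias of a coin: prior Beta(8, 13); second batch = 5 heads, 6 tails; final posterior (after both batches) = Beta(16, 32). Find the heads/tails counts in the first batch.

3 heads and 13 tails

Sequential conjugate updates are equivalent to a single update on the pooled data, so total successes = posterior α − prior α and total failures = posterior β − prior β.
Total across both batches: 16−8=8 heads, 32−13=19 tails.
Subtract the second batch: 8−5=3 heads and 19−6=13 tails.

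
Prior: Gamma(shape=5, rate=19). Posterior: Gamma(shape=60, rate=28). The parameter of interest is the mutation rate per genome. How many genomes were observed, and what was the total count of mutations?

Gamma–Poisson conjugacy: posterior shape = α + Σxᵢ, posterior rate = β + n.
Matching: Σxᵢ = 60 − 5 = 55 and n = 28 − 19 = 9.

n = 9 genomes with total 55 mutations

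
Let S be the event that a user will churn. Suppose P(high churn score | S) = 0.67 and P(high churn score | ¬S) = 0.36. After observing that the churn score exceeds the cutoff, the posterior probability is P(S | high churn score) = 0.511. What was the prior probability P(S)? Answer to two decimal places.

Bayes' rule in odds form gives O(S|E) = O(S)·[P(E|S)/P(E|¬S)], hence O(S) = O(S|E)/LR.
Posterior odds = 0.511/(1−0.511) = 1.0450. LR = 0.67/0.36 = 1.8611.
Prior odds = 1.0450/1.8611 = 0.5615, so P(S) = 0.5615/(1+0.5615) ≈ 0.36.

P(S) = 0.36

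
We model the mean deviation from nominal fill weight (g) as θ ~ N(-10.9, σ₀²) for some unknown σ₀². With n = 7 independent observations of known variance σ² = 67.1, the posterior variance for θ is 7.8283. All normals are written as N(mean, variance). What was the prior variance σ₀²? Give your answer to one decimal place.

σ₀² = 42.7

Posterior precision equals prior precision plus data precision: 1/σ_n² = 1/σ₀² + n/σ².
So 1/σ₀² = 1/7.8283 − 7/67.1 = 0.127742 − 0.104322 = 0.023420.
Hence σ₀² = 1/0.023420 ≈ 42.7.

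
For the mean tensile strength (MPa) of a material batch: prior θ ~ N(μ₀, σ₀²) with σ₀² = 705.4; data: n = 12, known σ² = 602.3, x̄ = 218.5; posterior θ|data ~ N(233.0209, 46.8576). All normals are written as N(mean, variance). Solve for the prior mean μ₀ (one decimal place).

The posterior mean is a precision-weighted average: μ_n = (τ₀μ₀ + τ_data·x̄)/(τ₀+τ_data), with τ₀=1/σ₀² and τ_data=n/σ².
Here τ₀ = 1/705.4 = 0.001418 and τ_data = 12/602.3 = 0.019924, so τ_n = 0.021342.
Rearranging for μ₀: μ₀ = (μ_n·τ_n − τ_data·x̄)/τ₀ = (233.0209·0.021342 − 0.019924·218.5) / 0.001418 = 0.619738/0.001418 ≈ 437.1.

μ₀ = 437.1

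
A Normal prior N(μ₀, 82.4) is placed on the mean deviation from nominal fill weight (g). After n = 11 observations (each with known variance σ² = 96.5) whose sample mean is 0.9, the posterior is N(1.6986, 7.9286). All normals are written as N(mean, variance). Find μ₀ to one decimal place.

The posterior mean is a precision-weighted average: μ_n = (τ₀μ₀ + τ_data·x̄)/(τ₀+τ_data), with τ₀=1/σ₀² and τ_data=n/σ².
Here τ₀ = 1/82.4 = 0.012136 and τ_data = 11/96.5 = 0.113990, so τ_n = 0.126126.
Rearranging for μ₀: μ₀ = (μ_n·τ_n − τ_data·x̄)/τ₀ = (1.6986·0.126126 − 0.113990·0.9) / 0.012136 = 0.111647/0.012136 ≈ 9.2.

μ₀ = 9.2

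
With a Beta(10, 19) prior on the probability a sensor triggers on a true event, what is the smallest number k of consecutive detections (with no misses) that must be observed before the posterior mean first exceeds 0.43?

k = 5

After k detections and 0 misses the posterior is Beta(10+k, 19), with mean (10+k)/(10+19+k).
Set (10+k)/(29+k) > 0.43 and solve: k > (0.43·29 − 10)/(1 − 0.43) = 4.333.
The smallest integer exceeding 4.333 is 5, and checking k=5: (15)/(34) = 0.4412 > 0.43.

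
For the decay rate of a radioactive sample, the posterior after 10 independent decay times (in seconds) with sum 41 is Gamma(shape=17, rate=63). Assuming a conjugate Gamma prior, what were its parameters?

Gamma–exponential conjugacy: posterior shape = α + n, posterior rate = β + Σtᵢ.
So α = 17 − 10 = 7 and β = 63 − 41 = 22.

Gamma(shape=7, rate=22)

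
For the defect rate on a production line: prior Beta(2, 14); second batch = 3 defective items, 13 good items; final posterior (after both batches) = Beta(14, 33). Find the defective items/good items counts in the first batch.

9 defective items and 6 good items

Because Beta–binomial updating is additive in the counts, the combined data contributed (α_post−α_prior, β_post−β_prior) successes and failures.
Total across both batches: 14−2=12 defective items, 33−14=19 good items.
Subtract the second batch: 12−3=9 defective items and 19−13=6 good items.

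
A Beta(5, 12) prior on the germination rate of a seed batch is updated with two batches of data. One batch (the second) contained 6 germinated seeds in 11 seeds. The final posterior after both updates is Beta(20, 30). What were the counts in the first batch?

Sequential conjugate updates are equivalent to a single update on the pooled data, so total successes = posterior α − prior α and total failures = posterior β − prior β.
Total across both batches: 20−5=15 germinated seeds, 30−12=18 non-germinating seeds.
Subtract the second batch: 15−6=9 germinated seeds and 18−5=13 non-germinating seeds.

9 germinated seeds and 13 non-germinating seeds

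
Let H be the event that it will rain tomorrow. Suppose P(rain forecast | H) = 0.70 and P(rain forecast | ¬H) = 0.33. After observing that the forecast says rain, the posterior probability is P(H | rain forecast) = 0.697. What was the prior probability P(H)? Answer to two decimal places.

Bayes' rule in odds form gives O(H|E) = O(H)·[P(E|H)/P(E|¬H)], hence O(H) = O(H|E)/LR.
Posterior odds = 0.697/(1−0.697) = 2.3003. LR = 0.70/0.33 = 2.1212.
Prior odds = 2.3003/2.1212 = 1.0844, so P(H) = 1.0844/(1+1.0844) ≈ 0.52.

P(H) = 0.52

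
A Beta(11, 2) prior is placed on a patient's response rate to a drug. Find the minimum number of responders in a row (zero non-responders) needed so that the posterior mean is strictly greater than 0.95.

After k responders and 0 non-responders the posterior is Beta(11+k, 2), with mean (11+k)/(11+2+k).
Set (11+k)/(13+k) > 0.95 and solve: k > (0.95·13 − 11)/(1 − 0.95) = 27.000.
The smallest integer exceeding 27.000 is 28.

k = 28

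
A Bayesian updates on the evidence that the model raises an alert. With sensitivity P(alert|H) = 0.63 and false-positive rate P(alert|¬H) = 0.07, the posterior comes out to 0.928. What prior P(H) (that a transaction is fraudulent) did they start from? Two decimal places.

P(H) = 0.59

Bayes' rule in odds form gives O(H|E) = O(H)·[P(E|H)/P(E|¬H)], hence O(H) = O(H|E)/LR.
Posterior odds = 0.928/(1−0.928) = 12.8889. LR = 0.63/0.07 = 9.0000.
Prior odds = 12.8889/9.0000 = 1.4321, so P(H) = 1.4321/(1+1.4321) ≈ 0.59.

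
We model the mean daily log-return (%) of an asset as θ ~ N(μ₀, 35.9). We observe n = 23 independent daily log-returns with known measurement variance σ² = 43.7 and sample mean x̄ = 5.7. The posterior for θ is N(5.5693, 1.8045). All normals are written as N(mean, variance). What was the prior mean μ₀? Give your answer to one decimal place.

μ₀ = 3.1

With known observation variance, the Normal–Normal posterior has precision τ_n = τ₀ + n/σ² and mean μ_n = (τ₀μ₀ + (n/σ²)x̄)/τ_n.
Here τ₀ = 1/35.9 = 0.027855 and τ_data = 23/43.7 = 0.526316, so τ_n = 0.554171.
Rearranging for μ₀: μ₀ = (μ_n·τ_n − τ_data·x̄)/τ₀ = (5.5693·0.554171 − 0.526316·5.7) / 0.027855 = 0.086343/0.027855 ≈ 3.1.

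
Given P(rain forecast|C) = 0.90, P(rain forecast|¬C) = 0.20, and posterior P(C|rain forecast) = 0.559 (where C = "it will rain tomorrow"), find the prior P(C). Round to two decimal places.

Bayes' rule in odds form gives O(C|E) = O(C)·[P(E|C)/P(E|¬C)], hence O(C) = O(C|E)/LR.
Posterior odds = 0.559/(1−0.559) = 1.2676. LR = 0.90/0.20 = 4.5000.
Prior odds = 1.2676/4.5000 = 0.2817, so P(C) = 0.2817/(1+0.2817) ≈ 0.22.

P(C) = 0.22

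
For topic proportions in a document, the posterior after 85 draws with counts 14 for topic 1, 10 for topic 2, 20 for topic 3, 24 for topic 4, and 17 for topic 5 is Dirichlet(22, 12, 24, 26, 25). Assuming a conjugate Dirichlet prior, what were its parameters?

For a Dirichlet(α) prior with multinomial counts c, the posterior is Dirichlet(α + c) componentwise.
Subtract each count from the matching posterior parameter: 22−14=8, 12−10=2, 24−20=4, 26−24=2, 25−17=8.

Dirichlet(8, 2, 4, 2, 8)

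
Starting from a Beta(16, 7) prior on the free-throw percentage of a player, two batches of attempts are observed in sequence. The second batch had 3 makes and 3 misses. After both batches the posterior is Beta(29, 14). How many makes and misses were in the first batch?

Because Beta–binomial updating is additive in the counts, the combined data contributed (α_post−α_prior, β_post−β_prior) successes and failures.
Total across both batches: 29−16=13 makes, 14−7=7 misses.
Subtract the second batch: 13−3=10 makes and 7−3=4 misses.

10 makes and 4 misses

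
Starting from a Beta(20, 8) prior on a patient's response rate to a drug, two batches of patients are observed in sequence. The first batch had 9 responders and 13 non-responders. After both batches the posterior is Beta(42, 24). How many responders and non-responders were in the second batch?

Because Beta–binomial updating is additive in the counts, the combined data contributed (α_post−α_prior, β_post−β_prior) successes and failures.
Total across both batches: 42−20=22 responders, 24−8=16 non-responders.
Subtract the first batch: 22−9=13 responders and 16−13=3 non-responders.

13 responders and 3 non-responders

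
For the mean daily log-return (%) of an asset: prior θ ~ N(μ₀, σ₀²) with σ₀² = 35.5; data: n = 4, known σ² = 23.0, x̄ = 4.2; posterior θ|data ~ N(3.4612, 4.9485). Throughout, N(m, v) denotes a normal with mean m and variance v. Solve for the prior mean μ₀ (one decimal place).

With known observation variance, the Normal–Normal posterior has precision τ_n = τ₀ + n/σ² and mean μ_n = (τ₀μ₀ + (n/σ²)x̄)/τ_n.
Here τ₀ = 1/35.5 = 0.028169 and τ_data = 4/23.0 = 0.173913, so τ_n = 0.202082.
Rearranging for μ₀: μ₀ = (μ_n·τ_n − τ_data·x̄)/τ₀ = (3.4612·0.202082 − 0.173913·4.2) / 0.028169 = -0.030988/0.028169 ≈ -1.1.

μ₀ = -1.1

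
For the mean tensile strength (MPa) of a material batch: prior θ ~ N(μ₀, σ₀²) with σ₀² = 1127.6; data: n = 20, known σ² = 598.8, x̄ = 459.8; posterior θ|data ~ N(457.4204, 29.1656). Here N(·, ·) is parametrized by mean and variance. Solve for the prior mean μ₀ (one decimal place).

With known observation variance, the Normal–Normal posterior has precision τ_n = τ₀ + n/σ² and mean μ_n = (τ₀μ₀ + (n/σ²)x̄)/τ_n.
Here τ₀ = 1/1127.6 = 0.000887 and τ_data = 20/598.8 = 0.033400, so τ_n = 0.034287.
Rearranging for μ₀: μ₀ = (μ_n·τ_n − τ_data·x̄)/τ₀ = (457.4204·0.034287 − 0.033400·459.8) / 0.000887 = 0.326253/0.000887 ≈ 367.8.

μ₀ = 367.8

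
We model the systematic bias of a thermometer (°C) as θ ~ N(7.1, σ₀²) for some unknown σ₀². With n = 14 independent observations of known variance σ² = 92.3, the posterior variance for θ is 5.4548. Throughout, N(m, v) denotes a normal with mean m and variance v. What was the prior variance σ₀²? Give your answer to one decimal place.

σ₀² = 31.6

For the Normal–Normal model with known σ², precisions add: τ_n = τ₀ + n/σ².
So 1/σ₀² = 1/5.4548 − 14/92.3 = 0.183325 − 0.151679 = 0.031646.
Hence σ₀² = 1/0.031646 ≈ 31.6.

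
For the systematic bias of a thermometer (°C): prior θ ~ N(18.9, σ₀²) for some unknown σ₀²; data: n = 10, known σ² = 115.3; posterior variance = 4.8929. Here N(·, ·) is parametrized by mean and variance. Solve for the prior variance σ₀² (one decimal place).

For the Normal–Normal model with known σ², precisions add: τ_n = τ₀ + n/σ².
So 1/σ₀² = 1/4.8929 − 10/115.3 = 0.204378 − 0.086730 = 0.117648.
Hence σ₀² = 1/0.117648 ≈ 8.5.

σ₀² = 8.5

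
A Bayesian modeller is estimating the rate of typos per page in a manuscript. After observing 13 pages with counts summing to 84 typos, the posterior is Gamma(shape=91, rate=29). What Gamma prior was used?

A Gamma(α, β) prior (rate parametrization) on a Poisson rate with n observations summing to S gives posterior Gamma(α+S, β+n).
So α = 91 − 84 = 7 and β = 29 − 13 = 16.

Gamma(shape=7, rate=16)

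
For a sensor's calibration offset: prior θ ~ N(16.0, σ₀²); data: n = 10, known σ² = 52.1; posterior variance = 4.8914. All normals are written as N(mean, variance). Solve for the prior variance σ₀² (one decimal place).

σ₀² = 80.0

For the Normal–Normal model with known σ², precisions add: τ_n = τ₀ + n/σ².
So 1/σ₀² = 1/4.8914 − 10/52.1 = 0.204440 − 0.191939 = 0.012501.
Hence σ₀² = 1/0.012501 ≈ 80.0.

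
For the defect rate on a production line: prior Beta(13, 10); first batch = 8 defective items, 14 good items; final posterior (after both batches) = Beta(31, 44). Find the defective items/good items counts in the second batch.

Because Beta–binomial updating is additive in the counts, the combined data contributed (α_post−α_prior, β_post−β_prior) successes and failures.
Total across both batches: 31−13=18 defective items, 44−10=34 good items.
Subtract the first batch: 18−8=10 defective items and 34−14=20 good items.

10 defective items and 20 good items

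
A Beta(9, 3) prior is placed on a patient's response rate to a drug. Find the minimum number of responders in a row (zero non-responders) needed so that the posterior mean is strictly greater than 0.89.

After k responders and 0 non-responders the posterior is Beta(9+k, 3), with mean (9+k)/(9+3+k).
Set (9+k)/(12+k) > 0.89 and solve: k > (0.89·12 − 9)/(1 − 0.89) = 15.273.
The smallest integer exceeding 15.273 is 16.

k = 16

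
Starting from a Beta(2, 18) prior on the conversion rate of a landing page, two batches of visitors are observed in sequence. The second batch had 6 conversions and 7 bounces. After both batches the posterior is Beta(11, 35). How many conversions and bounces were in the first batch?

3 conversions and 10 bounces

Sequential conjugate updates are equivalent to a single update on the pooled data, so total successes = posterior α − prior α and total failures = posterior β − prior β.
Total across both batches: 11−2=9 conversions, 35−18=17 bounces.
Subtract the second batch: 9−6=3 conversions and 17−7=10 bounces.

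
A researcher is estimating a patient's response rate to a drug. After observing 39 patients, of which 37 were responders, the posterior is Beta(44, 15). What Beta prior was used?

Beta(7, 13)

Beta is conjugate to the binomial likelihood: posterior = Beta(α+s, β+f).
So α = 44 − 37 = 7 and β = 15 − 2 = 13.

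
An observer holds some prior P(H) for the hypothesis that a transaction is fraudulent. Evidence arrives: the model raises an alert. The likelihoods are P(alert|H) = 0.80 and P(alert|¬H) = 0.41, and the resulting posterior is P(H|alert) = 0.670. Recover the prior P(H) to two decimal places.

Bayes' rule in odds form gives O(H|E) = O(H)·[P(E|H)/P(E|¬H)], hence O(H) = O(H|E)/LR.
Posterior odds = 0.670/(1−0.670) = 2.0303. LR = 0.80/0.41 = 1.9512.
Prior odds = 2.0303/1.9512 = 1.0405, so P(H) = 1.0405/(1+1.0405) ≈ 0.51.

P(H) = 0.51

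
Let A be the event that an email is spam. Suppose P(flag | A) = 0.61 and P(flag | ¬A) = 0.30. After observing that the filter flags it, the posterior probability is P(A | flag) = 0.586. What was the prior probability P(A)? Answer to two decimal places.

In odds form, posterior odds = prior odds × likelihood ratio, so prior odds = posterior odds ÷ LR.
Posterior odds = 0.586/(1−0.586) = 1.4155. LR = 0.61/0.30 = 2.0333.
Prior odds = 1.4155/2.0333 = 0.6962, so P(A) = 0.6962/(1+0.6962) ≈ 0.41.

P(A) = 0.41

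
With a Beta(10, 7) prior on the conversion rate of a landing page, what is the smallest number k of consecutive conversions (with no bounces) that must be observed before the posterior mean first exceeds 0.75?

After k conversions and 0 bounces the posterior is Beta(10+k, 7), with mean (10+k)/(10+7+k).
Set (10+k)/(17+k) > 0.75 and solve: k > (0.75·17 − 10)/(1 − 0.75) = 11.000.
The smallest integer exceeding 11.000 is 12, and checking k=12: (22)/(29) = 0.7586 > 0.75.

k = 12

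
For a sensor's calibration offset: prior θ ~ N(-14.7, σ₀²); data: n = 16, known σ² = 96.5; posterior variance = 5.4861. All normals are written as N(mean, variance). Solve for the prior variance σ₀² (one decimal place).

σ₀² = 60.7

Posterior precision equals prior precision plus data precision: 1/σ_n² = 1/σ₀² + n/σ².
So 1/σ₀² = 1/5.4861 − 16/96.5 = 0.182279 − 0.165803 = 0.016476.
Hence σ₀² = 1/0.016476 ≈ 60.7.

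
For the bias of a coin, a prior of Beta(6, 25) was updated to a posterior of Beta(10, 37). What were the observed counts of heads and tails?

Beta is conjugate to the binomial likelihood: posterior = Beta(a+s, b+f).
So s = 10 − 6 = 4 and f = 37 − 25 = 12.

4 heads and 12 tails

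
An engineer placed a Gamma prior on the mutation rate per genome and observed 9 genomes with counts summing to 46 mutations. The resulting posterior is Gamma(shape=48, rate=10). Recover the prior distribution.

Gamma(shape=2, rate=1)

Gamma–Poisson conjugacy: posterior shape = α + Σxᵢ, posterior rate = β + n.
So α = 48 − 46 = 2 and β = 10 − 9 = 1.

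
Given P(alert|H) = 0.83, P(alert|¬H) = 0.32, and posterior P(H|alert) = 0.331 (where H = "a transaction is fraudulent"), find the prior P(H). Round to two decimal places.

P(H) = 0.16

In odds form, posterior odds = prior odds × likelihood ratio, so prior odds = posterior odds ÷ LR.
Posterior odds = 0.331/(1−0.331) = 0.4948. LR = 0.83/0.32 = 2.5938.
Prior odds = 0.4948/2.5938 = 0.1908, so P(H) = 0.1908/(1+0.1908) ≈ 0.16.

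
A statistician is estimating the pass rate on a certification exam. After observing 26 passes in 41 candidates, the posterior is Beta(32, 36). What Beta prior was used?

Beta(6, 21)

Beta is conjugate to the binomial likelihood: posterior = Beta(α+s, β+f).
Subtract the data counts: 32−26=6, 36−15=21.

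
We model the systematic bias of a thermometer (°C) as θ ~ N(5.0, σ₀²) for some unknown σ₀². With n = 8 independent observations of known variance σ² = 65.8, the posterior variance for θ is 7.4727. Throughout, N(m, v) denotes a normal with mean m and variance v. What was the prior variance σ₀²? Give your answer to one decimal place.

For the Normal–Normal model with known σ², precisions add: τ_n = τ₀ + n/σ².
So 1/σ₀² = 1/7.4727 − 8/65.8 = 0.133820 − 0.121581 = 0.012239.
Hence σ₀² = 1/0.012239 ≈ 81.7.

σ₀² = 81.7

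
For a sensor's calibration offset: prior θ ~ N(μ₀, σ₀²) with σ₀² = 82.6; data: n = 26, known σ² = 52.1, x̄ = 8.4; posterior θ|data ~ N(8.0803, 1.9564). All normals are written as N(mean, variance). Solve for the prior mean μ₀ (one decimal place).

μ₀ = -5.1

The posterior mean is a precision-weighted average: μ_n = (τ₀μ₀ + τ_data·x̄)/(τ₀+τ_data), with τ₀=1/σ₀² and τ_data=n/σ².
Here τ₀ = 1/82.6 = 0.012107 and τ_data = 26/52.1 = 0.499040, so τ_n = 0.511147.
Rearranging for μ₀: μ₀ = (μ_n·τ_n − τ_data·x̄)/τ₀ = (8.0803·0.511147 − 0.499040·8.4) / 0.012107 = -0.061715/0.012107 ≈ -5.1.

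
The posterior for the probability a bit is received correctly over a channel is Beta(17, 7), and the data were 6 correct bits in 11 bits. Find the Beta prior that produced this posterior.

Beta is conjugate to the binomial likelihood: posterior = Beta(a+s, b+f).
So a = 17 − 6 = 11 and b = 7 − 5 = 2.

Beta(11, 2)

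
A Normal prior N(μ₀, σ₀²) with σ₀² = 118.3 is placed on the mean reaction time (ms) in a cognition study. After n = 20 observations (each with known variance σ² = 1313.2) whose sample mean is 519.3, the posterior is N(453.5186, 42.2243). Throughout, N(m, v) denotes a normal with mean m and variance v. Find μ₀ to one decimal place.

With known observation variance, the Normal–Normal posterior has precision τ_n = τ₀ + n/σ² and mean μ_n = (τ₀μ₀ + (n/σ²)x̄)/τ_n.
Here τ₀ = 1/118.3 = 0.008453 and τ_data = 20/1313.2 = 0.015230, so τ_n = 0.023683.
Rearranging for μ₀: μ₀ = (μ_n·τ_n − τ_data·x̄)/τ₀ = (453.5186·0.023683 − 0.015230·519.3) / 0.008453 = 2.831742/0.008453 ≈ 335.0.

μ₀ = 335.0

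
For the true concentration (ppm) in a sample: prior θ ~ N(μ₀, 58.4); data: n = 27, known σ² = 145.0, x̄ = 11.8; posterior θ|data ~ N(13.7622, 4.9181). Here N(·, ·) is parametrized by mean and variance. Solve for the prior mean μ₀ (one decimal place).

μ₀ = 35.1

With known observation variance, the Normal–Normal posterior has precision τ_n = τ₀ + n/σ² and mean μ_n = (τ₀μ₀ + (n/σ²)x̄)/τ_n.
Here τ₀ = 1/58.4 = 0.017123 and τ_data = 27/145.0 = 0.186207, so τ_n = 0.203330.
Rearranging for μ₀: μ₀ = (μ_n·τ_n − τ_data·x̄)/τ₀ = (13.7622·0.203330 − 0.186207·11.8) / 0.017123 = 0.601026/0.017123 ≈ 35.1.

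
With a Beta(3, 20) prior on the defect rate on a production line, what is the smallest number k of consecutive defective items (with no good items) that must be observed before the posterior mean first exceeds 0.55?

After k defective items and 0 good items the posterior is Beta(3+k, 20), with mean (3+k)/(3+20+k).
Set (3+k)/(23+k) > 0.55 and solve: k > (0.55·23 − 3)/(1 − 0.55) = 21.444.
The smallest integer exceeding 21.444 is 22.

k = 22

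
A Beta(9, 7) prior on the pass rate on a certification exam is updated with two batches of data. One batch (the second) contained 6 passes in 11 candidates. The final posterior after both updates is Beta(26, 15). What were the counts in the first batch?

Because Beta–binomial updating is additive in the counts, the combined data contributed (α_post−α_prior, β_post−β_prior) successes and failures.
Total across both batches: 26−9=17 passes, 15−7=8 failures.
Subtract the second batch: 17−6=11 passes and 8−5=3 failures.

11 passes and 3 failures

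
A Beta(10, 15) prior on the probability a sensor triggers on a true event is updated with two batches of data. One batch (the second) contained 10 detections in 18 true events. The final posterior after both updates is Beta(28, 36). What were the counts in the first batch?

8 detections and 13 misses

Because Beta–binomial updating is additive in the counts, the combined data contributed (α_post−α_prior, β_post−β_prior) successes and failures.
Total across both batches: 28−10=18 detections, 36−15=21 misses.
Subtract the second batch: 18−10=8 detections and 21−8=13 misses.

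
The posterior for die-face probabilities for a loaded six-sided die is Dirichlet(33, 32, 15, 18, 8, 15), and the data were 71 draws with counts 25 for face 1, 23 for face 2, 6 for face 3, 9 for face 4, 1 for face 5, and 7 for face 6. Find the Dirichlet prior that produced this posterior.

Dirichlet(8, 9, 9, 9, 7, 8)

For a Dirichlet(α) prior with multinomial counts c, the posterior is Dirichlet(α + c) componentwise.
Subtract each count from the matching posterior parameter: 33−25=8, 32−23=9, 15−6=9, 18−9=9, 8−1=7, 15−7=8.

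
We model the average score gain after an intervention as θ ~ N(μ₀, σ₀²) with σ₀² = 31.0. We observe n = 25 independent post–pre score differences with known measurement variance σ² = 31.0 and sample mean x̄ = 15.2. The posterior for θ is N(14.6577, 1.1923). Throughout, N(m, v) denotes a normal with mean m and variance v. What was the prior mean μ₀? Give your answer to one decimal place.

μ₀ = 1.1

With known observation variance, the Normal–Normal posterior has precision τ_n = τ₀ + n/σ² and mean μ_n = (τ₀μ₀ + (n/σ²)x̄)/τ_n.
Here τ₀ = 1/31.0 = 0.032258 and τ_data = 25/31.0 = 0.806452, so τ_n = 0.838710.
Rearranging for μ₀: μ₀ = (μ_n·τ_n − τ_data·x̄)/τ₀ = (14.6577·0.838710 − 0.806452·15.2) / 0.032258 = 0.035489/0.032258 ≈ 1.1.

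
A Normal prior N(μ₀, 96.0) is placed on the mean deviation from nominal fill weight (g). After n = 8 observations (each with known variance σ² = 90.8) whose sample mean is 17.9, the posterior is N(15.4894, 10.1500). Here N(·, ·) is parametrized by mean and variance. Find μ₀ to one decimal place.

The posterior mean is a precision-weighted average: μ_n = (τ₀μ₀ + τ_data·x̄)/(τ₀+τ_data), with τ₀=1/σ₀² and τ_data=n/σ².
Here τ₀ = 1/96.0 = 0.010417 and τ_data = 8/90.8 = 0.088106, so τ_n = 0.098523.
Rearranging for μ₀: μ₀ = (μ_n·τ_n − τ_data·x̄)/τ₀ = (15.4894·0.098523 − 0.088106·17.9) / 0.010417 = -0.051035/0.010417 ≈ -4.9.

μ₀ = -4.9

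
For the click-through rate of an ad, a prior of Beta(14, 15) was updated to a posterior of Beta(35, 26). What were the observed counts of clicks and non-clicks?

21 clicks and 11 non-clicks

Beta is conjugate to the binomial likelihood: posterior = Beta(a+s, b+f).
So s = 35 − 14 = 21 and f = 26 − 15 = 11.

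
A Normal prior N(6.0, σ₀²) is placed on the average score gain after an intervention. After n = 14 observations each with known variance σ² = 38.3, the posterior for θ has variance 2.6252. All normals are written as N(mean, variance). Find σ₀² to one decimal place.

σ₀² = 65.0

Posterior precision equals prior precision plus data precision: 1/σ_n² = 1/σ₀² + n/σ².
So 1/σ₀² = 1/2.6252 − 14/38.3 = 0.380923 − 0.365535 = 0.015388.
Hence σ₀² = 1/0.015388 ≈ 65.0.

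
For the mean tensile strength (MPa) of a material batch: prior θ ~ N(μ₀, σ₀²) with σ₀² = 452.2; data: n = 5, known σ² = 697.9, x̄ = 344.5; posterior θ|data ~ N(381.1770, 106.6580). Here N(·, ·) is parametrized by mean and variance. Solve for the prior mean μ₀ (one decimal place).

μ₀ = 500.0

The posterior mean is a precision-weighted average: μ_n = (τ₀μ₀ + τ_data·x̄)/(τ₀+τ_data), with τ₀=1/σ₀² and τ_data=n/σ².
Here τ₀ = 1/452.2 = 0.002211 and τ_data = 5/697.9 = 0.007164, so τ_n = 0.009375.
Rearranging for μ₀: μ₀ = (μ_n·τ_n − τ_data·x̄)/τ₀ = (381.1770·0.009375 − 0.007164·344.5) / 0.002211 = 1.105536/0.002211 ≈ 500.0.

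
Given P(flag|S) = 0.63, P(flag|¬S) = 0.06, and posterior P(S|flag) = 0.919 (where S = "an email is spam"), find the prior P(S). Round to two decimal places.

Bayes' rule in odds form gives O(S|E) = O(S)·[P(E|S)/P(E|¬S)], hence O(S) = O(S|E)/LR.
Posterior odds = 0.919/(1−0.919) = 11.3457. LR = 0.63/0.06 = 10.5000.
Prior odds = 11.3457/10.5000 = 1.0805, so P(S) = 1.0805/(1+1.0805) ≈ 0.52.

P(S) = 0.52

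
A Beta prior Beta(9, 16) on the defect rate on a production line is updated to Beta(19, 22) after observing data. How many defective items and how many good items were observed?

Beta is conjugate to the binomial likelihood: posterior = Beta(α+s, β+f).
Match parameters: s=19−9=10, f=22−16=6.

10 defective items and 6 good items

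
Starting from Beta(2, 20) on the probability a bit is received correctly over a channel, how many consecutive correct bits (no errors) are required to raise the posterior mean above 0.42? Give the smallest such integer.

After k correct bits and 0 errors the posterior is Beta(2+k, 20), with mean (2+k)/(2+20+k).
Set (2+k)/(22+k) > 0.42 and solve: k > (0.42·22 − 2)/(1 − 0.42) = 12.483.
The smallest integer exceeding 12.483 is 13, and checking k=13: (15)/(35) = 0.4286 > 0.42.

k = 13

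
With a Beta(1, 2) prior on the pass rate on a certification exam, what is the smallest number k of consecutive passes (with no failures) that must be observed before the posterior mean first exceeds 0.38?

k = 1

After k passes and 0 failures the posterior is Beta(1+k, 2), with mean (1+k)/(1+2+k).
Set (1+k)/(3+k) > 0.38 and solve: k > (0.38·3 − 1)/(1 − 0.38) = 0.226.
The smallest integer exceeding 0.226 is 1, and checking k=1: (2)/(4) = 0.5000 > 0.38.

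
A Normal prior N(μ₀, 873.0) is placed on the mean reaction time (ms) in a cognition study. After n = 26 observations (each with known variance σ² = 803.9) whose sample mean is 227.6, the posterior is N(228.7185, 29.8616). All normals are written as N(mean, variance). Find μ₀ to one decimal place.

μ₀ = 260.3

The posterior mean is a precision-weighted average: μ_n = (τ₀μ₀ + τ_data·x̄)/(τ₀+τ_data), with τ₀=1/σ₀² and τ_data=n/σ².
Here τ₀ = 1/873.0 = 0.001145 and τ_data = 26/803.9 = 0.032342, so τ_n = 0.033487.
Rearranging for μ₀: μ₀ = (μ_n·τ_n − τ_data·x̄)/τ₀ = (228.7185·0.033487 − 0.032342·227.6) / 0.001145 = 0.298057/0.001145 ≈ 260.3.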